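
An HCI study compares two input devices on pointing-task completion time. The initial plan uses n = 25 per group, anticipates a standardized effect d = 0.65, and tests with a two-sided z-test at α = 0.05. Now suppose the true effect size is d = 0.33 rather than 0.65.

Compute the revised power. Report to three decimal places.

Power ≈ 0.215

With d = 0.33: δ = d·√(n/2) = 0.33 × √(25/2) = 1.1667. Critical value z_{0.025} = 1.960.
Revised power = Φ(δ − 1.960) + Φ(−δ − 1.960) = Φ(-0.793) + Φ(-3.127) = 0.2138 + 0.0009 = 0.2147.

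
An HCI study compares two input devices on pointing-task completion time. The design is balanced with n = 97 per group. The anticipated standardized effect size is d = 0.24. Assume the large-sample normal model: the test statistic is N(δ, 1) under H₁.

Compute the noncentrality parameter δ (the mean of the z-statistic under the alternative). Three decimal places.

δ = d·√(n/2) = 0.24 × √(97/2) = 1.6714

δ ≈ 1.671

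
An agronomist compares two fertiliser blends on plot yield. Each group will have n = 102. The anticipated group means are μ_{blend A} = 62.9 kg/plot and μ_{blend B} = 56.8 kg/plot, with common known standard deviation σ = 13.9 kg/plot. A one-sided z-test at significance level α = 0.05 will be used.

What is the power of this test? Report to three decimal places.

Power ≈ 0.932

Standardized effect: d = |μ_{blend A} − μ_{blend B}| / σ = |62.9 − 56.8| / 13.9 = 0.4388
Noncentrality parameter: δ = d·√(n/2) = 0.4388 × √(102/2) = 3.1340
Critical value for a one-sided test at α = 0.05: z_α = 1.645.
Power = P(Z > 1.645 − δ) = Φ(1.489) = 0.9318.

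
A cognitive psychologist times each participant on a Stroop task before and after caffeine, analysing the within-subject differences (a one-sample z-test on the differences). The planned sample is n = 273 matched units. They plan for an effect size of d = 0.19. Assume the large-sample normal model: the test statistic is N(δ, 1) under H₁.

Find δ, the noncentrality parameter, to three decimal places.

δ = d·√n = 0.19 × √273 = 3.1393

δ ≈ 3.139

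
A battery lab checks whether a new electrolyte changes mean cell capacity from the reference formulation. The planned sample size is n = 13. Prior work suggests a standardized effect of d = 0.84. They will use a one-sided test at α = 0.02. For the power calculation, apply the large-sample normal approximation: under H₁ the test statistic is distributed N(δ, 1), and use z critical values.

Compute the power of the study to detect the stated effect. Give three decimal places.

Power ≈ 0.835

Noncentrality parameter: δ = d·√n = 0.84 × √13 = 3.0287
One-sided α = 0.02 → critical value z_{0.02} = 2.054.
Power = P(Z > 2.054 − δ) = Φ(0.975) = 0.8352.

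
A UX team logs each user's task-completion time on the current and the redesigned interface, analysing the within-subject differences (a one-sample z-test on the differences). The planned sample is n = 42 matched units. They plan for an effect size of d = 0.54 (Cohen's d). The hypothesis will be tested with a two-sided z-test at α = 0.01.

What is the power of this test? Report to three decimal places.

Noncentrality parameter: δ = d·√n = 0.54 × √42 = 3.4996
Critical value for a two-sided test at α = 0.01: z_{α/2} = 2.576.
Power = Φ(δ − 2.576) + Φ(−δ − 2.576) = Φ(0.924) + Φ(-6.075) = 0.8222 + 0.0000 = 0.8222.

Power ≈ 0.822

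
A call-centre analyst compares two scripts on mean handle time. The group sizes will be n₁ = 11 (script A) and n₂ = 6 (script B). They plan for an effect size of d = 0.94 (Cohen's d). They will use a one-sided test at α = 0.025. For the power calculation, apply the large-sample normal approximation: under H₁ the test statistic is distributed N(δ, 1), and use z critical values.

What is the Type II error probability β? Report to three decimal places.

Noncentrality parameter: δ = d / √(1/n₁ + 1/n₂) = 0.94 / √(1/11 + 1/6) = 1.8521
Critical value for a one-sided test at α = 0.025: z_α = 1.960.
Power = P(Z > 1.960 − δ) = Φ(-0.108) = 0.4571.
Type II error: β = 1 − power = 1 − 0.4571 = 0.5429.

β ≈ 0.543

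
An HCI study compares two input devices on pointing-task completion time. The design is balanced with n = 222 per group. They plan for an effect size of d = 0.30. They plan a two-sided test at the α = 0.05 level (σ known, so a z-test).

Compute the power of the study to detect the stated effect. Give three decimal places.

Power ≈ 0.885

Noncentrality parameter: δ = d·√(n/2) = 0.30 × √(222/2) = 3.1607
Two-sided α = 0.05 → critical value z_{0.025} = 1.960.
Power = Φ(δ − 1.960) + Φ(−δ − 1.960) = Φ(1.201) + Φ(-5.121) = 0.8851 + 0.0000 = 0.8851.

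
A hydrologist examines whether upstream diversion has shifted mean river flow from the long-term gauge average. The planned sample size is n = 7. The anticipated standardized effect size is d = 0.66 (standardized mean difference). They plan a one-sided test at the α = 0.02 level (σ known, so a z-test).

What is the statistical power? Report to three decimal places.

Power ≈ 0.379

Noncentrality parameter: δ = d·√n = 0.66 × √7 = 1.7462
One-sided α = 0.02 → critical value z_{0.02} = 2.054.
Power = P(Z > 2.054 − δ) = Φ(-0.308) = 0.3792.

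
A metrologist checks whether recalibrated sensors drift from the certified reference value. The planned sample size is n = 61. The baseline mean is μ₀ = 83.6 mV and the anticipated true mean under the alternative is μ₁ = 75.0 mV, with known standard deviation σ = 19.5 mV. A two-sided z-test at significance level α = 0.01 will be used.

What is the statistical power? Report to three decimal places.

Standardized effect: d = |μ₁ − μ₀| / σ = |75.0 − 83.6| / 19.5 = 0.4410
Noncentrality parameter: δ = d·√n = 0.4410 × √61 = 3.4445
Critical value for a two-sided test at α = 0.01: z_{α/2} = 2.576.
Power = Φ(δ − 2.576) + Φ(−δ − 2.576) = Φ(0.869) + Φ(-6.020) = 0.8075 + 0.0000 = 0.8075.

Power ≈ 0.807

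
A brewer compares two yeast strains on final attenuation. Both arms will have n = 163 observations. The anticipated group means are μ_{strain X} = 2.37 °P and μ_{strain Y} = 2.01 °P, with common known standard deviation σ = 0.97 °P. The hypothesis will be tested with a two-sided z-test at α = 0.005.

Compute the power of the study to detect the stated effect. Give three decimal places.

Power ≈ 0.707

Standardized effect: d = |μ_{strain X} − μ_{strain Y}| / σ = |2.37 − 2.01| / 0.97 = 0.3711
Noncentrality parameter: δ = d·√(n/2) = 0.3711 × √(163/2) = 3.3505
Critical value for a two-sided test at α = 0.005: z_{α/2} = 2.807.
Power = Φ(δ − 2.807) + Φ(−δ − 2.807) = Φ(0.543) + Φ(-6.158) = 0.7066 + 0.0000 = 0.7066.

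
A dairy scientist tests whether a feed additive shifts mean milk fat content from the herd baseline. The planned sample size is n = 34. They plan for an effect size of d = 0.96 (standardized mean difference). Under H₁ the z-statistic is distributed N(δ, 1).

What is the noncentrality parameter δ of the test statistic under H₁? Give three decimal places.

δ ≈ 5.598

The noncentrality parameter scales effect size by the design's sample-size factor: δ = d·√n = 0.96 × √34 = 5.5977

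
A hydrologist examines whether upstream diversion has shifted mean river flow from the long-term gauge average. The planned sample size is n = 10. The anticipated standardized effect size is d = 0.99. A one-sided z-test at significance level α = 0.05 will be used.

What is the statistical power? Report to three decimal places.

Power ≈ 0.931

Noncentrality parameter: δ = d·√n = 0.99 × √10 = 3.1307
One-sided α = 0.05 → critical value z_{0.05} = 1.645.
Power = Φ(δ − 1.645) = Φ(1.486) = 0.9313.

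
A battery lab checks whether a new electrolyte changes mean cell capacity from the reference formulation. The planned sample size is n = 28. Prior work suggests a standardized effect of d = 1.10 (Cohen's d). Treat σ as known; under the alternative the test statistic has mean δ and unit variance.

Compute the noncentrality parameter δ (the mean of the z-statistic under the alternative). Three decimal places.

δ = d·√n = 1.10 × √28 = 5.8207

δ ≈ 5.821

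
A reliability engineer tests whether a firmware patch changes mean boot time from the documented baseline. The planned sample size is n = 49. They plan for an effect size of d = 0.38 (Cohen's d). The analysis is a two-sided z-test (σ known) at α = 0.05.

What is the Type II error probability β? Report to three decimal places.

β ≈ 0.242

Noncentrality parameter: δ = d·√n = 0.38 × √49 = 2.6600
Two-sided α = 0.05 → critical value z_{0.025} = 1.960.
Power = Φ(δ − 1.960) + Φ(−δ − 1.960) = Φ(0.700) + Φ(-4.620) = 0.7580 + 0.0000 = 0.7580.
Type II error: β = 1 − power = 1 − 0.7580 = 0.2420.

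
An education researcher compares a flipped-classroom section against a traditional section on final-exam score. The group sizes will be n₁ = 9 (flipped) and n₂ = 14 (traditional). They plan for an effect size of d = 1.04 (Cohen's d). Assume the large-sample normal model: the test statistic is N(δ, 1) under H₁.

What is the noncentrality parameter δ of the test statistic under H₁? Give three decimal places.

The noncentrality parameter scales effect size by the design's sample-size factor: δ = d / √(1/n₁ + 1/n₂) = 1.04 / √(1/9 + 1/14) = 2.4342

δ ≈ 2.434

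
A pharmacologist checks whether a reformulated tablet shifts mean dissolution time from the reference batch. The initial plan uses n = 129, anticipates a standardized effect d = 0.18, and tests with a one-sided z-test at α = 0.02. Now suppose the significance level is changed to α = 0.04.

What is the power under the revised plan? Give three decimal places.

δ = d·√n = 0.18 × √129 = 2.0444 (unchanged). New critical value: z_{0.04} = 1.751.
Revised power = Φ(δ − 1.751) = Φ(0.294) = 0.6155.

Power ≈ 0.616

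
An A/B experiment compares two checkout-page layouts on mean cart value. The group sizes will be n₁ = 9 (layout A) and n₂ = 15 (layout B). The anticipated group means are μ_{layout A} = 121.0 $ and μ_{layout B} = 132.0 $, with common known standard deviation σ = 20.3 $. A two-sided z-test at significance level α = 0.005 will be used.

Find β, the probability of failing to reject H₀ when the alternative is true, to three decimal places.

Standardized effect: d = |μ_{layout A} − μ_{layout B}| / σ = |121.0 − 132.0| / 20.3 = 0.5419
Noncentrality parameter: δ = d / √(1/n₁ + 1/n₂) = 0.5419 / √(1/9 + 1/15) = 1.2852
Two-sided α = 0.005 → critical value z_{0.0025} = 2.807.
Power = Φ(δ − 2.807) + Φ(−δ − 2.807) = Φ(-1.522) + Φ(-4.092) = 0.0640 + 0.0000 = 0.0640.
Type II error: β = 1 − power = 1 − 0.0640 = 0.9360.

β ≈ 0.936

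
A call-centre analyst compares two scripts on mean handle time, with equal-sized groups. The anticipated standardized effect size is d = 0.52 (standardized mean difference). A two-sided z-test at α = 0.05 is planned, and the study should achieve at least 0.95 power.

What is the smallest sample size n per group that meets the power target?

Set Φ(δ − 1.960) = 0.95; then δ − 1.960 = Φ⁻¹(0.95) = 1.645, giving δ = 3.605.
(The Φ(−δ − z_{α/2}) term is vanishingly small for δ > 0 and is dropped in the standard sample-size formula.)
δ = d·√(n/2) ⇒ n = 2(δ/d)² = 2 × (3.605 / 0.52)² = 96.11.
Rounding up, n = 97 per group.

n = 97 per group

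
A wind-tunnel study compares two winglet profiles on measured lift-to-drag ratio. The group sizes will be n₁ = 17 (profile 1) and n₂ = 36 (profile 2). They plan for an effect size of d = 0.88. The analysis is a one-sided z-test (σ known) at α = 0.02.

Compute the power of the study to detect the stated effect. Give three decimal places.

Noncentrality parameter: δ = d / √(1/n₁ + 1/n₂) = 0.88 / √(1/17 + 1/36) = 2.9903
One-sided α = 0.02 → critical value z_{0.02} = 2.054.
Power = P(Z > 2.054 − δ) = Φ(0.937) = 0.8255.

Power ≈ 0.826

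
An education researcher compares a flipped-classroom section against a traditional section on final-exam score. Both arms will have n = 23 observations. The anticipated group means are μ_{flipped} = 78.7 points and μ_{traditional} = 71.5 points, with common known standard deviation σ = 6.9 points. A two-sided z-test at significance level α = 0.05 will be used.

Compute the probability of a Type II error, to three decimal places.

Standardized effect: d = |μ_{flipped} − μ_{traditional}| / σ = |78.7 − 71.5| / 6.9 = 1.0435
Noncentrality parameter: δ = d·√(n/2) = 1.0435 × √(23/2) = 3.5386
Two-sided α = 0.05 → critical value z_{0.025} = 1.960.
Power = Φ(δ − 1.960) + Φ(−δ − 1.960) = Φ(1.579) + Φ(-5.499) = 0.9428 + 0.0000 = 0.9428.
Type II error: β = 1 − power = 1 − 0.9428 = 0.0572.

β ≈ 0.057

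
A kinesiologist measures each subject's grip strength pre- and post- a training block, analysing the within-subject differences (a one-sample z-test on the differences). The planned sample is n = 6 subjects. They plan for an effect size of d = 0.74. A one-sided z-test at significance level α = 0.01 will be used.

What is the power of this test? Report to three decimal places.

Noncentrality parameter: λ = d·√n = 0.74 × √6 = 1.8126
Critical value for a one-sided test at α = 0.01: z_α = 2.326.
Power = Φ(λ − 2.326) = Φ(-0.514) = 0.3037.

Power ≈ 0.304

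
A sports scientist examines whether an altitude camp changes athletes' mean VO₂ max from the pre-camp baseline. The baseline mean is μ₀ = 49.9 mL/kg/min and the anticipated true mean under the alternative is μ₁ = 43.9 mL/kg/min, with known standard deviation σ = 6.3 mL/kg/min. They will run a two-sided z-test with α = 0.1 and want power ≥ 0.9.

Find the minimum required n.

n = 10

Standardized effect: d = |μ₁ − μ₀| / σ = |43.9 − 49.9| / 6.3 = 0.9524
For power 0.9 need Φ(δ − z_{0.05}) = 0.9, so δ = z_{0.05} + z_{0.10} = 1.645 + 1.282 = 2.926.
(The Φ(−δ − z_{α/2}) term is vanishingly small for δ > 0 and is dropped in the standard sample-size formula.)
δ = d·√n ⇒ n = (δ/d)² = (2.926 / 0.9524)² = 9.44.
Round up to the next whole unit.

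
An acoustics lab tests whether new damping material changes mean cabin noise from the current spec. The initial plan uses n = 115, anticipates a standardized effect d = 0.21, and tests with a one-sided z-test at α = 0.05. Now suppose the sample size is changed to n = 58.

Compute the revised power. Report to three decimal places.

Power ≈ 0.482

With n = 58: δ = d·√n = 0.21 × √58 = 1.5993. Critical value z_{0.05} = 1.645.
Revised power = Φ(δ − 1.645) = Φ(-0.046) = 0.4818.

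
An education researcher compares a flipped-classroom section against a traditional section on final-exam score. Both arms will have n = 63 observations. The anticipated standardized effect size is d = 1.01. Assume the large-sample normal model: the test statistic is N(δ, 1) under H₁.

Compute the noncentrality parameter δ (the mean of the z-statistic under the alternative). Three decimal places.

δ = d·√(n/2) = 1.01 × √(63/2) = 5.6686

δ ≈ 5.669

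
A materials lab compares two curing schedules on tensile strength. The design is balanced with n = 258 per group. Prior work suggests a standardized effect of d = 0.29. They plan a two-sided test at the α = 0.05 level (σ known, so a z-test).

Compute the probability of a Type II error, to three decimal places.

Noncentrality parameter: δ = d·√(n/2) = 0.29 × √(258/2) = 3.2938
Two-sided α = 0.05 → critical value z_{0.025} = 1.960.
Power = Φ(δ − 1.960) + Φ(−δ − 1.960) = Φ(1.334) + Φ(-5.254) = 0.9089 + 0.0000 = 0.9089.
Type II error: β = 1 − power = 1 − 0.9089 = 0.0911.

β ≈ 0.091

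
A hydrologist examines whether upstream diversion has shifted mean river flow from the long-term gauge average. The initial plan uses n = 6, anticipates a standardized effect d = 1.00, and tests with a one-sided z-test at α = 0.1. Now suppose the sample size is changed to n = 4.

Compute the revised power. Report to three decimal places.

Power ≈ 0.764

With n = 4: δ = d·√n = 1.00 × √4 = 2.0000. Critical value z_{0.1} = 1.282.
Revised power = Φ(δ − 1.282) = Φ(0.718) = 0.7638.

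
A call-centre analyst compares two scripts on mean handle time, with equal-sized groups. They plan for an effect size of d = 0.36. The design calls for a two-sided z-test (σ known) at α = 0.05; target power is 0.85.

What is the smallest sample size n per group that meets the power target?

n = 139 per group

For power 0.85 need Φ(δ − z_{0.025}) = 0.85, so δ = z_{0.025} + z_{0.15} = 1.960 + 1.036 = 2.996.
(For δ > 0 the lower-tail rejection region contributes negligibly to power, so the one-term inversion is standard.)
δ = d·√(n/2) ⇒ n = 2(δ/d)² = 2 × (2.996 / 0.36)² = 138.56.
Round up to the next whole unit.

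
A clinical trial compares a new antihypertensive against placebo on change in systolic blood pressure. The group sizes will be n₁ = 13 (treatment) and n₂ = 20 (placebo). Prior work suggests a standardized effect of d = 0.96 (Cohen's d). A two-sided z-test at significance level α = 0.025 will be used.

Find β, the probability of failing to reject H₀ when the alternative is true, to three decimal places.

Noncentrality parameter: δ = d / √(1/n₁ + 1/n₂) = 0.96 / √(1/13 + 1/20) = 2.6946
Two-sided α = 0.025 → critical value z_{0.0125} = 2.241.
Power = Φ(δ − 2.241) + Φ(−δ − 2.241) = Φ(0.453) + Φ(-4.936) = 0.6748 + 0.0000 = 0.6748.
Type II error: β = 1 − power = 1 − 0.6748 = 0.3252.

β ≈ 0.325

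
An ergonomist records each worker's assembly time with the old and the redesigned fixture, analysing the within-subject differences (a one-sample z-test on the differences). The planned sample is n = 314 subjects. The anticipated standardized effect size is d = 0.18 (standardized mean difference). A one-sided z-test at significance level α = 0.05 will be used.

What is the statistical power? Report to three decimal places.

Noncentrality parameter: λ = d·√n = 0.18 × √314 = 3.1896
Critical value for a one-sided test at α = 0.05: z_α = 1.645.
Power = P(Z > 1.645 − λ) = Φ(1.545) = 0.9388.

Power ≈ 0.939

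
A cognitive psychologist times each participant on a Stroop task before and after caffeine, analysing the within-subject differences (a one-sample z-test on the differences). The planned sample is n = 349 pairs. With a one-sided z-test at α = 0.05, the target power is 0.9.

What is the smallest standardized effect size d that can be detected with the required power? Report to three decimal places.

d ≈ 0.157

Required noncentrality: δ = z_{0.05} + z_{0.10} = 1.645 + 1.282 = 2.926.
δ = d·√n ⇒ d = δ/√n = 2.926/√349 = 0.1566.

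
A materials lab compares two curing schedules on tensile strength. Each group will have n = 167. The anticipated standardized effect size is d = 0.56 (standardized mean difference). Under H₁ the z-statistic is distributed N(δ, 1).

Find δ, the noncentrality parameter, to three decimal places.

δ ≈ 5.117

δ = d·√(n/2) = 0.56 × √(167/2) = 5.1172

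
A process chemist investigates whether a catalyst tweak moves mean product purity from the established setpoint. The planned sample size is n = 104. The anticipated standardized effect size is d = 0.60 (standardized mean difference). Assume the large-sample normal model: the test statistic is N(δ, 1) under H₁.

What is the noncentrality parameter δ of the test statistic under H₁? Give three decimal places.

δ ≈ 6.119

δ = d·√n = 0.60 × √104 = 6.1188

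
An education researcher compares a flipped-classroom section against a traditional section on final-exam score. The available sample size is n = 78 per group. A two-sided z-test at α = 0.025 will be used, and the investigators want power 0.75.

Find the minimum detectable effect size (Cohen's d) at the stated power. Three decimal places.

Need Φ(δ − 2.241) = 0.75, so δ = 2.241 + 0.674 = 2.916.
(The second rejection-region term Φ(−δ − z_{α/2}) is negligible and dropped.)
δ = d·√(n/2) ⇒ d = δ/√(n/2) = 2.916/√(78/2) = 0.4669.

d ≈ 0.467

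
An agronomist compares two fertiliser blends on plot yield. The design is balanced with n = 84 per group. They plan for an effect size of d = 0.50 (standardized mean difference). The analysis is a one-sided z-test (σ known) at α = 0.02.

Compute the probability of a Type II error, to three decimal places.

Noncentrality parameter: δ = d·√(n/2) = 0.50 × √(84/2) = 3.2404
Critical value for a one-sided test at α = 0.02: z_α = 2.054.
Power = P(Z > 2.054 − δ) = Φ(1.187) = 0.8823.
Type II error: β = 1 − power = 1 − 0.8823 = 0.1177.

β ≈ 0.118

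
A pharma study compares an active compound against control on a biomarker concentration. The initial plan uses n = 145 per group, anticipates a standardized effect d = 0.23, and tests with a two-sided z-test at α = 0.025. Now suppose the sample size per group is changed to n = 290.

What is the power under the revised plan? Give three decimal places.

With n = 290 per group: δ = d·√(n/2) = 0.23 × √(290/2) = 2.7696. Critical value z_{0.0125} = 2.241.
Revised power = Φ(δ − 2.241) + Φ(−δ − 2.241) = Φ(0.528) + Φ(-5.011) = 0.7013 + 0.0000 = 0.7013.

Power ≈ 0.701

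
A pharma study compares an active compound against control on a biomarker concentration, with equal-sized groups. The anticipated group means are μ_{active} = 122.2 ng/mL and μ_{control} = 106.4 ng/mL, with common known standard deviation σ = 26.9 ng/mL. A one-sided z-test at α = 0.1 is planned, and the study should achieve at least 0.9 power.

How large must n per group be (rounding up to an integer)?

n = 39 per group

Standardized effect: d = |μ_{active} − μ_{control}| / σ = |122.2 − 106.4| / 26.9 = 0.5874
Set Φ(δ − 1.282) = 0.9; then δ − 1.282 = Φ⁻¹(0.9) = 1.282, giving δ = 2.563.
δ = d·√(n/2) ⇒ n = 2(δ/d)² = 2 × (2.563 / 0.5874)² = 38.08.
Rounding up, n = 39 per group.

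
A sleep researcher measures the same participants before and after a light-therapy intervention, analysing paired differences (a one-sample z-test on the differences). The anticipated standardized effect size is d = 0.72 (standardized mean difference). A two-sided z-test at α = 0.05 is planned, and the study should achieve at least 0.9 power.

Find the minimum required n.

Set Φ(δ − 1.960) = 0.9; then δ − 1.960 = Φ⁻¹(0.9) = 1.282, giving δ = 3.242.
(For δ > 0 the lower-tail rejection region contributes negligibly to power, so the one-term inversion is standard.)
δ = d·√n ⇒ n = (δ/d)² = (3.242 / 0.72)² = 20.27.
Round up to the next whole unit.

n = 21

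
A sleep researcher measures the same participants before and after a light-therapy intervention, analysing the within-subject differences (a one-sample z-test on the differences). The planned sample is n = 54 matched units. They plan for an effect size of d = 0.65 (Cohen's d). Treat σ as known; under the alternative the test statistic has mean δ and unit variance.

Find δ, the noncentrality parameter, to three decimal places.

δ ≈ 4.777

The noncentrality parameter scales effect size by the design's sample-size factor: δ = d·√n = 0.65 × √54 = 4.7765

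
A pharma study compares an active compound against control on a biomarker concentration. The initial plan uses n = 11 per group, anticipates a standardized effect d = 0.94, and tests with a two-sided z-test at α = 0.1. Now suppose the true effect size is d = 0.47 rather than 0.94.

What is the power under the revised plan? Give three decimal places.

With d = 0.47: δ = d·√(n/2) = 0.47 × √(11/2) = 1.1022. Critical value z_{0.05} = 1.645.
Revised power = Φ(δ − 1.645) + Φ(−δ − 1.645) = Φ(-0.543) + Φ(-2.747) = 0.2937 + 0.0030 = 0.2967.

Power ≈ 0.297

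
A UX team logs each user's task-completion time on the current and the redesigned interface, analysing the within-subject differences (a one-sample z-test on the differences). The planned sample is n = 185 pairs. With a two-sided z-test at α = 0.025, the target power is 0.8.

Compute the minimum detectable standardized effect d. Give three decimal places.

Need Φ(δ − 2.241) = 0.8, so δ = 2.241 + 0.842 = 3.083.
(Lower-tail contribution to power is negligible for δ > 0.)
δ = d·√n ⇒ d = δ/√n = 3.083/√185 = 0.2267.

d ≈ 0.227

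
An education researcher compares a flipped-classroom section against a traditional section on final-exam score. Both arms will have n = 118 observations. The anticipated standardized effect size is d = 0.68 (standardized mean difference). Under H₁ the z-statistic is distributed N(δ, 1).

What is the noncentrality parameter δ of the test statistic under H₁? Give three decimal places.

δ = d·√(n/2) = 0.68 × √(118/2) = 5.2232

δ ≈ 5.223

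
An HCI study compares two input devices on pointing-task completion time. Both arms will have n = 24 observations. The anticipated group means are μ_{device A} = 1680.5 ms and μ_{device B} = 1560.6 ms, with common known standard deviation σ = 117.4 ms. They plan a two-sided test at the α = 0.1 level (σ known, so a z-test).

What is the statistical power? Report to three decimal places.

Standardized effect: d = |μ_{device A} − μ_{device B}| / σ = |1680.5 − 1560.6| / 117.4 = 1.0213
Noncentrality parameter: δ = d·√(n/2) = 1.0213 × √(24/2) = 3.5379
Two-sided α = 0.1 → critical value z_{0.05} = 1.645.
Power = Φ(δ − 1.645) + Φ(−δ − 1.645) = Φ(1.893) + Φ(-5.183) = 0.9708 + 0.0000 = 0.9708.

Power ≈ 0.971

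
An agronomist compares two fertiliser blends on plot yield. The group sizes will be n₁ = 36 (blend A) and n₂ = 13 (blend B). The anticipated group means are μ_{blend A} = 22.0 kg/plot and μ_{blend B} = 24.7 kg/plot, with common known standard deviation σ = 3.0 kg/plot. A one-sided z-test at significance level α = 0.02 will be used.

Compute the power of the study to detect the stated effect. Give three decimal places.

Standardized effect: d = |μ_{blend A} − μ_{blend B}| / σ = |22.0 − 24.7| / 3.0 = 0.9000
Noncentrality parameter: δ = d / √(1/n₁ + 1/n₂) = 0.9000 / √(1/36 + 1/13) = 2.7814
One-sided α = 0.02 → critical value z_{0.02} = 2.054.
Power = Φ(δ − 2.054) = Φ(0.728) = 0.7666.

Power ≈ 0.767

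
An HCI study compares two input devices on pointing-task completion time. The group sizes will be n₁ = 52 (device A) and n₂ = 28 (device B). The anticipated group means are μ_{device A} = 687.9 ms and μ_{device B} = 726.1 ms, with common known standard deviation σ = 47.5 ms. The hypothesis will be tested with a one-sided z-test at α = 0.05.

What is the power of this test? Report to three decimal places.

Power ≈ 0.963

Standardized effect: d = |μ_{device A} − μ_{device B}| / σ = |687.9 − 726.1| / 47.5 = 0.8042
Noncentrality parameter: δ = d / √(1/n₁ + 1/n₂) = 0.8042 / √(1/52 + 1/28) = 3.4309
Critical value for a one-sided test at α = 0.05: z_α = 1.645.
Power = Φ(δ − 1.645) = Φ(1.786) = 0.9630.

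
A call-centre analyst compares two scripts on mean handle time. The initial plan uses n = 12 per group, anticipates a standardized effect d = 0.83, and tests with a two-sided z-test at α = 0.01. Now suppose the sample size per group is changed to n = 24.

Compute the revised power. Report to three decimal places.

Power ≈ 0.618

With n = 24 per group: δ = d·√(n/2) = 0.83 × √(24/2) = 2.8752. Critical value z_{0.005} = 2.576.
Revised power = Φ(δ − 2.576) + Φ(−δ − 2.576) = Φ(0.299) + Φ(-5.451) = 0.6177 + 0.0000 = 0.6177.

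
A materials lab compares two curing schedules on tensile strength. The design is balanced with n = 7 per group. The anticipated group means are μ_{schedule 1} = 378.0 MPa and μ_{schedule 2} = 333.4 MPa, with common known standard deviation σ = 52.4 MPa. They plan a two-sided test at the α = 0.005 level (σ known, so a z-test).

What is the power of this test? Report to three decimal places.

Power ≈ 0.112

Standardized effect: d = |μ_{schedule 1} − μ_{schedule 2}| / σ = |378.0 − 333.4| / 52.4 = 0.8511
Noncentrality parameter: λ = d·√(n/2) = 0.8511 × √(7/2) = 1.5923
Two-sided α = 0.005 → critical value z_{0.0025} = 2.807.
Power = Φ(λ − 2.807) + Φ(−λ − 2.807) = Φ(-1.215) + Φ(-4.399) = 0.1122 + 0.0000 = 0.1122.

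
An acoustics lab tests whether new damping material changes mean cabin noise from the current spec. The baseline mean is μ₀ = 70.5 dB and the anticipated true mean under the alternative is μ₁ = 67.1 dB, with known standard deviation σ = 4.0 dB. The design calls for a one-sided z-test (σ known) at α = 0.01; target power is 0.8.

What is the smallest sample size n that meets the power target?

Standardized effect: d = |μ₁ − μ₀| / σ = |67.1 − 70.5| / 4.0 = 0.8500
For power 0.8 need Φ(δ − z_{0.01}) = 0.8, so δ = z_{0.01} + z_{0.20} = 2.326 + 0.842 = 3.168.
δ = d·√n ⇒ n = (δ/d)² = (3.168 / 0.8500)² = 13.89.
Round up to the next whole unit.

n = 14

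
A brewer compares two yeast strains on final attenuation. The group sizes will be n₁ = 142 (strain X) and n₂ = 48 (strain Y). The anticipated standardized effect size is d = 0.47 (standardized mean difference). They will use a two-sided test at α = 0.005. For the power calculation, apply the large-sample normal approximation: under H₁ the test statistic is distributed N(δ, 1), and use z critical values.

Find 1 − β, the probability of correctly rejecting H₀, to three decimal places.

Power ≈ 0.503

Noncentrality parameter: δ = d / √(1/n₁ + 1/n₂) = 0.47 / √(1/142 + 1/48) = 2.8150
Critical value for a two-sided test at α = 0.005: z_{α/2} = 2.807.
Power = Φ(δ − 2.807) + Φ(−δ − 2.807) = Φ(0.008) + Φ(-5.622) = 0.5032 + 0.0000 = 0.5032.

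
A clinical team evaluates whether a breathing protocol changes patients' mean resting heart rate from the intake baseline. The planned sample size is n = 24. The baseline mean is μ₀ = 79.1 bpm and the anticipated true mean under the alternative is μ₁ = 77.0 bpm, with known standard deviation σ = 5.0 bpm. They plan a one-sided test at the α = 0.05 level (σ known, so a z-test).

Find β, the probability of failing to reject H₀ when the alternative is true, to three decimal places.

Standardized effect: d = |μ₁ − μ₀| / σ = |77.0 − 79.1| / 5.0 = 0.4200
Noncentrality parameter: δ = d·√n = 0.4200 × √24 = 2.0576
Critical value for a one-sided test at α = 0.05: z_α = 1.645.
Power = P(Z > 1.645 − δ) = Φ(0.413) = 0.6601.
Type II error: β = 1 − power = 1 − 0.6601 = 0.3399.

β ≈ 0.340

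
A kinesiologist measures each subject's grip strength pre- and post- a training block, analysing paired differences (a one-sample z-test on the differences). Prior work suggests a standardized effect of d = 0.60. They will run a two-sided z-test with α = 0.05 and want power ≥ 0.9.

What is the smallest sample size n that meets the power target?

Set Φ(δ − 1.960) = 0.9; then δ − 1.960 = Φ⁻¹(0.9) = 1.282, giving δ = 3.242.
(Ignoring the negligible lower-tail rejection probability gives the usual closed-form inversion.)
δ = d·√n ⇒ n = (δ/d)² = (3.242 / 0.60)² = 29.19.
Rounding up, n = 30.

n = 30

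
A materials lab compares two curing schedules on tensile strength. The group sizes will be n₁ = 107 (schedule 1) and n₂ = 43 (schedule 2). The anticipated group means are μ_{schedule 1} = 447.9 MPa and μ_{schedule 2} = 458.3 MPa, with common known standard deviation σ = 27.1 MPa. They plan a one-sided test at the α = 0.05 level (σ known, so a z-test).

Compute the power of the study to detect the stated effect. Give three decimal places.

Power ≈ 0.685

Standardized effect: d = |μ_{schedule 1} − μ_{schedule 2}| / σ = |447.9 − 458.3| / 27.1 = 0.3838
Noncentrality parameter: λ = d / √(1/n₁ + 1/n₂) = 0.3838 / √(1/107 + 1/43) = 2.1254
One-sided α = 0.05 → critical value z_{0.05} = 1.645.
Power = Φ(λ − 1.645) = Φ(0.481) = 0.6846.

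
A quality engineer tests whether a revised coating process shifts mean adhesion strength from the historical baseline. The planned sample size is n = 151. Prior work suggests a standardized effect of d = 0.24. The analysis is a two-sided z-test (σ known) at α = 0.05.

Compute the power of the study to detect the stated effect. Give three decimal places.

Power ≈ 0.839

Noncentrality parameter: δ = d·√n = 0.24 × √151 = 2.9492
Two-sided α = 0.05 → critical value z_{0.025} = 1.960.
Power = Φ(δ − 1.960) + Φ(−δ − 1.960) = Φ(0.989) + Φ(-4.909) = 0.8387 + 0.0000 = 0.8387.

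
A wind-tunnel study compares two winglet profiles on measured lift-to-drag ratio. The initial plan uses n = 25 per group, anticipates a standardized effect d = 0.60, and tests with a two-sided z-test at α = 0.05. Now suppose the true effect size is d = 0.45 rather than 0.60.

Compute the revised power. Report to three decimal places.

With d = 0.45: δ = d·√(n/2) = 0.45 × √(25/2) = 1.5910. Critical value z_{0.025} = 1.960.
Revised power = Φ(δ − 1.960) + Φ(−δ − 1.960) = Φ(-0.369) + Φ(-3.551) = 0.3561 + 0.0002 = 0.3563.

Power ≈ 0.356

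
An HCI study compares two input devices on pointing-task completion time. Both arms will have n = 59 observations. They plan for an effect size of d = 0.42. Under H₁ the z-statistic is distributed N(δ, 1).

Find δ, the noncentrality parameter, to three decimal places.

δ ≈ 2.281

δ = d·√(n/2) = 0.42 × √(59/2) = 2.2812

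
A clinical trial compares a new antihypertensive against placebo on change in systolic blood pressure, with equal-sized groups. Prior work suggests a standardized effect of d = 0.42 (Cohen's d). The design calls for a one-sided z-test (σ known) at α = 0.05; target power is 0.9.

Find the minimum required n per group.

For power 0.9 need Φ(δ − z_{0.05}) = 0.9, so δ = z_{0.05} + z_{0.10} = 1.645 + 1.282 = 2.926.
δ = d·√(n/2) ⇒ n = 2(δ/d)² = 2 × (2.926 / 0.42)² = 97.10.
Round up to the next whole unit.

n = 98 per group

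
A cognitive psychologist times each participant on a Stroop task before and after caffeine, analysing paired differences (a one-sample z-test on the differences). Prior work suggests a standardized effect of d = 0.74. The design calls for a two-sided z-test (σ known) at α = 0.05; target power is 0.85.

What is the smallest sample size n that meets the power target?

For power 0.85 need Φ(δ − z_{0.025}) = 0.85, so δ = z_{0.025} + z_{0.15} = 1.960 + 1.036 = 2.996.
(For δ > 0 the lower-tail rejection region contributes negligibly to power, so the one-term inversion is standard.)
δ = d·√n ⇒ n = (δ/d)² = (2.996 / 0.74)² = 16.40.
Rounding up, n = 17.

n = 17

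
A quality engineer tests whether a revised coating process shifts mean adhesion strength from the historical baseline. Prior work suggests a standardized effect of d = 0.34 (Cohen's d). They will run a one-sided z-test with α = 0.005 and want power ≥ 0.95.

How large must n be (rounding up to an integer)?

For power 0.95 need Φ(δ − z_{0.005}) = 0.95, so δ = z_{0.005} + z_{0.05} = 2.576 + 1.645 = 4.221.
δ = d·√n ⇒ n = (δ/d)² = (4.221 / 0.34)² = 154.10.
Round up to the next whole unit.

n = 155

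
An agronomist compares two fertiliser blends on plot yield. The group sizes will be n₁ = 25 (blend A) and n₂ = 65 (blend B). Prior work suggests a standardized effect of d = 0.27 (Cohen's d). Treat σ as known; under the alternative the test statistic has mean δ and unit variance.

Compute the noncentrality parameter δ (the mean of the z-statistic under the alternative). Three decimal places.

The noncentrality parameter scales effect size by the design's sample-size factor: δ = d / √(1/n₁ + 1/n₂) = 0.27 / √(1/25 + 1/65) = 1.1473

δ ≈ 1.147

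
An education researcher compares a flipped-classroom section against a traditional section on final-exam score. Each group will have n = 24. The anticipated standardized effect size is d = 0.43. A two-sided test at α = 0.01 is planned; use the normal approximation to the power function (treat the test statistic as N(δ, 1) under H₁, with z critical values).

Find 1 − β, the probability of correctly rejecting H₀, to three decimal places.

Noncentrality parameter: λ = d·√(n/2) = 0.43 × √(24/2) = 1.4896
Two-sided α = 0.01 → critical value z_{0.005} = 2.576.
Power = Φ(λ − 2.576) + Φ(−λ − 2.576) = Φ(-1.086) + Φ(-4.065) = 0.1387 + 0.0000 = 0.1387.

Power ≈ 0.139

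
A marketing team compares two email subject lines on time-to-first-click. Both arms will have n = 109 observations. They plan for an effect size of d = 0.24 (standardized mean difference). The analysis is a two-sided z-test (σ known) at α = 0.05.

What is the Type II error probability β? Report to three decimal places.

β ≈ 0.575

Noncentrality parameter: δ = d·√(n/2) = 0.24 × √(109/2) = 1.7718
Critical value for a two-sided test at α = 0.05: z_{α/2} = 1.960.
Power = Φ(δ − 1.960) + Φ(−δ − 1.960) = Φ(-0.188) + Φ(-3.732) = 0.4254 + 0.0001 = 0.4255.
Type II error: β = 1 − power = 1 − 0.4255 = 0.5745.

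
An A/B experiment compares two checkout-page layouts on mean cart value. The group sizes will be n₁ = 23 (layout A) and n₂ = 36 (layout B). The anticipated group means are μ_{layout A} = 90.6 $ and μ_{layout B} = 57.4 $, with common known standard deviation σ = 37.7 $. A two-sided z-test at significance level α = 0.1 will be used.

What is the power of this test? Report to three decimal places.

Standardized effect: d = |μ_{layout A} − μ_{layout B}| / σ = |90.6 − 57.4| / 37.7 = 0.8806
Noncentrality parameter: δ = d / √(1/n₁ + 1/n₂) = 0.8806 / √(1/23 + 1/36) = 3.2990
Critical value for a two-sided test at α = 0.1: z_{α/2} = 1.645.
Power = Φ(δ − 1.645) + Φ(−δ − 1.645) = Φ(1.654) + Φ(-4.944) = 0.9510 + 0.0000 = 0.9510.

Power ≈ 0.951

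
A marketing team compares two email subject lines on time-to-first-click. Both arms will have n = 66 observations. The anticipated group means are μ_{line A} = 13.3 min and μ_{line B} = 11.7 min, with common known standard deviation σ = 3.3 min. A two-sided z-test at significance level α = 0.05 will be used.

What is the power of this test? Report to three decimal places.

Power ≈ 0.795

Standardized effect: d = |μ_{line A} − μ_{line B}| / σ = |13.3 − 11.7| / 3.3 = 0.4848
Noncentrality parameter: δ = d·√(n/2) = 0.4848 × √(66/2) = 2.7852
Critical value for a two-sided test at α = 0.05: z_{α/2} = 1.960.
Power = Φ(δ − 1.960) + Φ(−δ − 1.960) = Φ(0.825) + Φ(-4.745) = 0.7954 + 0.0000 = 0.7954.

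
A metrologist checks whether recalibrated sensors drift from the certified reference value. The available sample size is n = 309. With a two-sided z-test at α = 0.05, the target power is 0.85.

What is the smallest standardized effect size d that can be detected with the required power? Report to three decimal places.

d ≈ 0.170

Need Φ(δ − 1.960) = 0.85, so δ = 1.960 + 1.036 = 2.996.
(The second rejection-region term Φ(−δ − z_{α/2}) is negligible and dropped.)
δ = d·√n ⇒ d = δ/√n = 2.996/√309 = 0.1705.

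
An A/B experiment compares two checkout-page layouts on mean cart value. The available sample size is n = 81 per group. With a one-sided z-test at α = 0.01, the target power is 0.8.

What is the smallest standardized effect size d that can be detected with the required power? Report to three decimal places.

d ≈ 0.498

Required noncentrality: δ = z_{0.01} + z_{0.20} = 2.326 + 0.842 = 3.168.
δ = d·√(n/2) ⇒ d = δ/√(n/2) = 3.168/√(81/2) = 0.4978.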